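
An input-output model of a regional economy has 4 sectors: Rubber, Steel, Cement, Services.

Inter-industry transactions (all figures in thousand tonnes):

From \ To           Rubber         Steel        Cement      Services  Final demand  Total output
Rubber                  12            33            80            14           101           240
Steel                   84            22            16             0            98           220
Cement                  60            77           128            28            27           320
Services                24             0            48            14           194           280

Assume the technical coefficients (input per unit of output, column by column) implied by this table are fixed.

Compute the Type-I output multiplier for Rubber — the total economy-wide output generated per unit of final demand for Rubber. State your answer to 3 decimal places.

Technical coefficients a_ij = z_ij / X_j:
  a_11 = 12/240 = 0.05, a_21 = 84/240 = 0.35, a_31 = 60/240 = 0.25, a_41 = 24/240 = 0.10
  a_12 = 33/220 = 0.15, a_22 = 22/220 = 0.10, a_32 = 77/220 = 0.35, a_42 = 0/220 = 0.00
  a_13 = 80/320 = 0.25, a_23 = 16/320 = 0.05, a_33 = 128/320 = 0.40, a_43 = 48/320 = 0.15
  a_14 = 14/280 = 0.05, a_24 = 0/280 = 0.00, a_34 = 28/280 = 0.10, a_44 = 14/280 = 0.05
I − A =
  [   0.95    -0.15    -0.25    -0.05]
  [  -0.35     0.90    -0.05     0.00]
  [  -0.25    -0.35     0.60    -0.10]
  [  -0.10     0.00    -0.15     0.95]
Compute the cofactors C_ij = (−1)^(i+j)·(3×3 minor ij) of I−A; the adjugate is their transpose:
adj(I−A) = Cᵀ =
  [ 0.482875   0.169000   0.227625   0.049375]
  [ 0.206625   0.460500   0.130625   0.024625]
  [ 0.339125   0.351250   0.757875   0.097625]
  [ 0.104375   0.073250   0.143625   0.376125]
det(I−A) = Σ_j (I−A)_1j·C_1j = (0.95)(0.482875) + (-0.15)(0.206625) + (-0.25)(0.339125) + (-0.05)(0.104375) = 0.3377375
(I − A)⁻¹ = adj(I−A) / det(I−A) ≈
  [   1.4297     0.5004     0.6740     0.1462]
  [   0.6118     1.3635     0.3868     0.0729]
  [   1.0041     1.0400     2.2440     0.2891]
  [   0.3090     0.2169     0.4253     1.1137]
The output multiplier for sector j is the column-j sum of the Leontief inverse (I − A)⁻¹ = adj(I−A) / det(I−A).
Column 1 of adj(I−A): (0.482875, 0.206625, 0.339125, 0.104375); det(I−A) = 0.3377375.
m_1 = (0.482875 + 0.206625 + 0.339125 + 0.104375) / 0.3377375 = 1.133 / 0.3377375 ≈ 3.355.

m_1 = 3.355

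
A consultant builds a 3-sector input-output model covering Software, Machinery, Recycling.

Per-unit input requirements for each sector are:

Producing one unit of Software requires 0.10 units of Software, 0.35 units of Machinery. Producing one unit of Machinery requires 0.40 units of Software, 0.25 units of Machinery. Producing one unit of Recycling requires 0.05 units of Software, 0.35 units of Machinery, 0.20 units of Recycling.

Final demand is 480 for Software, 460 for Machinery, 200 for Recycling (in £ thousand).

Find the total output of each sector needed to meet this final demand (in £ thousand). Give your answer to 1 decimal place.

I − A =
  [   0.90    -0.40    -0.05]
  [  -0.35     0.75    -0.35]
  [   0.00     0.00     0.80]
Cofactors of I−A, C_ij = (−1)^(i+j)·(minor ij) (rows/columns in the sector order above):
  C_11 = (0.75)(0.80) − (-0.35)(0.00) = 0.6000
  C_12 = −[(-0.35)(0.80) − (-0.35)(0.00)] = 0.2800
  C_13 = (-0.35)(0.00) − (0.75)(0.00) = 0.0000
  C_21 = −[(-0.40)(0.80) − (-0.05)(0.00)] = 0.3200
  C_22 = (0.90)(0.80) − (-0.05)(0.00) = 0.7200
  C_23 = −[(0.90)(0.00) − (-0.40)(0.00)] = 0.0000
  C_31 = (-0.40)(-0.35) − (-0.05)(0.75) = 0.1775
  C_32 = −[(0.90)(-0.35) − (-0.05)(-0.35)] = 0.3325
  C_33 = (0.90)(0.75) − (-0.40)(-0.35) = 0.5350
det(I−A) = Σ_j (I−A)_1j·C_1j = (0.90)(0.6000) + (-0.40)(0.2800) + (-0.05)(0.0000) = 0.4280
adj(I−A) = Cᵀ =
  [ 0.6000   0.3200   0.1775]
  [ 0.2800   0.7200   0.3325]
  [ 0.0000   0.0000   0.5350]
(I − A)⁻¹ = adj(I−A) / det(I−A) ≈
  [   1.4019     0.7477     0.4147]
  [   0.6542     1.6822     0.7769]
  [   0.0000     0.0000     1.2500]
x = (I − A)⁻¹ d = adj(I−A)·d / det(I−A), with det(I−A) = 0.4280:
  x_S = (0.6000·480 + 0.3200·460 + 0.1775·200) / 0.4280 = 470.70 / 0.4280 ≈ 1099.8
  x_M = (0.2800·480 + 0.7200·460 + 0.3325·200) / 0.4280 = 532.10 / 0.4280 ≈ 1243.2
  x_R = (0.0000·480 + 0.0000·460 + 0.5350·200) / 0.4280 = 107.00 / 0.4280 = 250.0

x_S = 1099.8, x_M = 1243.2, x_R = 250.0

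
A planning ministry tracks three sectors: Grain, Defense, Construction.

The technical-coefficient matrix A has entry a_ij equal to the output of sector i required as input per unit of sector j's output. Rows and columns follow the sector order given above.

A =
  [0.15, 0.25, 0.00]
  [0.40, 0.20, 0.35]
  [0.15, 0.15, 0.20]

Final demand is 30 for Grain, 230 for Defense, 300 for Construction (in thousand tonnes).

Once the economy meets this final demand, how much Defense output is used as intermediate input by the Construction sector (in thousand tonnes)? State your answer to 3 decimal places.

z_23 = 187.255

I − A =
  [   0.85    -0.25     0.00]
  [  -0.40     0.80    -0.35]
  [  -0.15    -0.15     0.80]
Cofactors of I−A, C_ij = (−1)^(i+j)·(minor ij) (rows/columns in the sector order above):
  C_11 = (0.80)(0.80) − (-0.35)(-0.15) = 0.5875
  C_12 = −[(-0.40)(0.80) − (-0.35)(-0.15)] = 0.3725
  C_13 = (-0.40)(-0.15) − (0.80)(-0.15) = 0.1800
  C_21 = −[(-0.25)(0.80) − (0.00)(-0.15)] = 0.2000
  C_22 = (0.85)(0.80) − (0.00)(-0.15) = 0.6800
  C_23 = −[(0.85)(-0.15) − (-0.25)(-0.15)] = 0.1650
  C_31 = (-0.25)(-0.35) − (0.00)(0.80) = 0.0875
  C_32 = −[(0.85)(-0.35) − (0.00)(-0.40)] = 0.2975
  C_33 = (0.85)(0.80) − (-0.25)(-0.40) = 0.5800
det(I−A) = Σ_j (I−A)_1j·C_1j = (0.85)(0.5875) + (-0.25)(0.3725) + (0.00)(0.1800) = 0.40625
adj(I−A) = Cᵀ =
  [ 0.5875   0.2000   0.0875]
  [ 0.3725   0.6800   0.2975]
  [ 0.1800   0.1650   0.5800]
(I − A)⁻¹ = adj(I−A) / det(I−A) ≈
  [   1.4462     0.4923     0.2154]
  [   0.9169     1.6738     0.7323]
  [   0.4431     0.4062     1.4277]
First solve x = (I − A)⁻¹ d = adj(I−A)·d / det(I−A); in particular x_3 = (0.1800·30 + 0.1650·230 + 0.5800·300) / 0.40625 = 217.35 / 0.40625 ≈ 535.01538.
Intermediate flow from 2 to 3: z_23 = a_23 · x_3 = 0.35 × 217.35 / 0.40625 = 76.0725 / 0.40625 ≈ 187.255.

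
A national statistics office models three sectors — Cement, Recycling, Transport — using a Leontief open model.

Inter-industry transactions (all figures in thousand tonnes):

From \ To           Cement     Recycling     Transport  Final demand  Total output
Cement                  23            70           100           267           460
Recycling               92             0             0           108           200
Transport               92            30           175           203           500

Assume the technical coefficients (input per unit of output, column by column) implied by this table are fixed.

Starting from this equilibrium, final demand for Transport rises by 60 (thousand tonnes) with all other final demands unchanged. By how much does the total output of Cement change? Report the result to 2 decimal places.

Δx_1 = 22.81

Technical coefficients a_ij = z_ij / X_j:
  a_11 = 23/460 = 0.05, a_21 = 92/460 = 0.20, a_31 = 92/460 = 0.20
  a_12 = 70/200 = 0.35, a_22 = 0/200 = 0.00, a_32 = 30/200 = 0.15
  a_13 = 100/500 = 0.20, a_23 = 0/500 = 0.00, a_33 = 175/500 = 0.35
I − A =
  [   0.95    -0.35    -0.20]
  [  -0.20     1.00     0.00]
  [  -0.20    -0.15     0.65]
Cofactors of I−A, C_ij = (−1)^(i+j)·(minor ij) (rows/columns in the sector order above):
  C_11 = (1.00)(0.65) − (0.00)(-0.15) = 0.6500
  C_12 = −[(-0.20)(0.65) − (0.00)(-0.20)] = 0.1300
  C_13 = (-0.20)(-0.15) − (1.00)(-0.20) = 0.2300
  C_21 = −[(-0.35)(0.65) − (-0.20)(-0.15)] = 0.2575
  C_22 = (0.95)(0.65) − (-0.20)(-0.20) = 0.5775
  C_23 = −[(0.95)(-0.15) − (-0.35)(-0.20)] = 0.2125
  C_31 = (-0.35)(0.00) − (-0.20)(1.00) = 0.2000
  C_32 = −[(0.95)(0.00) − (-0.20)(-0.20)] = 0.0400
  C_33 = (0.95)(1.00) − (-0.35)(-0.20) = 0.8800
det(I−A) = Σ_j (I−A)_1j·C_1j = (0.95)(0.6500) + (-0.35)(0.1300) + (-0.20)(0.2300) = 0.5260
adj(I−A) = Cᵀ =
  [ 0.6500   0.2575   0.2000]
  [ 0.1300   0.5775   0.0400]
  [ 0.2300   0.2125   0.8800]
(I − A)⁻¹ = adj(I−A) / det(I−A) ≈
  [   1.2357     0.4895     0.3802]
  [   0.2471     1.0979     0.0760]
  [   0.4373     0.4040     1.6730]
Δx = (I − A)⁻¹ Δd with Δd having +60 in the Transport component and 0 elsewhere.
So Δx_1 = L_13 · (+60), where L_13 = adj(I−A)_13 / det(I−A) = 0.2000 / 0.5260.
Δx_1 = 0.2000 × (+60) / 0.5260 = 12.00 / 0.5260 ≈ 22.81.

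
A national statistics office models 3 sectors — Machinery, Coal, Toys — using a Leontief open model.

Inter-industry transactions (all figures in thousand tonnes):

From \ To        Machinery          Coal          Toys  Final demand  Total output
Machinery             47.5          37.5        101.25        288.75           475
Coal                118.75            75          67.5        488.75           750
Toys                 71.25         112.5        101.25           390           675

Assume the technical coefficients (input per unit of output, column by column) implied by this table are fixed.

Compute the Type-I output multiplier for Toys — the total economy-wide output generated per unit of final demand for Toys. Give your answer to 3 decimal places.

m_T = 1.670

Technical coefficients a_ij = z_ij / X_j:
  a_MM = 47.5/475 = 0.10, a_CM = 118.75/475 = 0.25, a_TM = 71.25/475 = 0.15
  a_MC = 37.5/750 = 0.05, a_CC = 75/750 = 0.10, a_TC = 112.5/750 = 0.15
  a_MT = 101.25/675 = 0.15, a_CT = 67.5/675 = 0.10, a_TT = 101.25/675 = 0.15
I − A =
  [   0.90    -0.05    -0.15]
  [  -0.25     0.90    -0.10]
  [  -0.15    -0.15     0.85]
Cofactors of I−A, C_ij = (−1)^(i+j)·(minor ij) (rows/columns in the sector order above):
  C_11 = (0.90)(0.85) − (-0.10)(-0.15) = 0.7500
  C_12 = −[(-0.25)(0.85) − (-0.10)(-0.15)] = 0.2275
  C_13 = (-0.25)(-0.15) − (0.90)(-0.15) = 0.1725
  C_21 = −[(-0.05)(0.85) − (-0.15)(-0.15)] = 0.0650
  C_22 = (0.90)(0.85) − (-0.15)(-0.15) = 0.7425
  C_23 = −[(0.90)(-0.15) − (-0.05)(-0.15)] = 0.1425
  C_31 = (-0.05)(-0.10) − (-0.15)(0.90) = 0.1400
  C_32 = −[(0.90)(-0.10) − (-0.15)(-0.25)] = 0.1275
  C_33 = (0.90)(0.90) − (-0.05)(-0.25) = 0.7975
det(I−A) = Σ_j (I−A)_1j·C_1j = (0.90)(0.7500) + (-0.05)(0.2275) + (-0.15)(0.1725) = 0.63775
adj(I−A) = Cᵀ =
  [ 0.7500   0.0650   0.1400]
  [ 0.2275   0.7425   0.1275]
  [ 0.1725   0.1425   0.7975]
(I − A)⁻¹ = adj(I−A) / det(I−A) ≈
  [   1.1760     0.1019     0.2195]
  [   0.3567     1.1642     0.1999]
  [   0.2705     0.2234     1.2505]
The output multiplier for sector j is the column-j sum of the Leontief inverse (I − A)⁻¹ = adj(I−A) / det(I−A).
Column T of adj(I−A): (0.1400, 0.1275, 0.7975); det(I−A) = 0.63775.
m_T = (0.1400 + 0.1275 + 0.7975) / 0.63775 = 1.065 / 0.63775 ≈ 1.670.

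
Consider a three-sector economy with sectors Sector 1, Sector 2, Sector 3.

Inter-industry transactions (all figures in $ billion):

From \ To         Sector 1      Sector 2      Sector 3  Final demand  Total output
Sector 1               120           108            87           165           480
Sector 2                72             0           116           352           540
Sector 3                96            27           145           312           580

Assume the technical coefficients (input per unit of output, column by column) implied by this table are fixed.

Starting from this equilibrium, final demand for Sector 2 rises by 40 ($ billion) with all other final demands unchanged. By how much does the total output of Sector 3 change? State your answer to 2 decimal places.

Technical coefficients a_ij = z_ij / X_j:
  a_11 = 120/480 = 0.25, a_21 = 72/480 = 0.15, a_31 = 96/480 = 0.20
  a_12 = 108/540 = 0.20, a_22 = 0/540 = 0.00, a_32 = 27/540 = 0.05
  a_13 = 87/580 = 0.15, a_23 = 116/580 = 0.20, a_33 = 145/580 = 0.25
I − A =
  [   0.75    -0.20    -0.15]
  [  -0.15     1.00    -0.20]
  [  -0.20    -0.05     0.75]
Cofactors of I−A, C_ij = (−1)^(i+j)·(minor ij) (rows/columns in the sector order above):
  C_11 = (1.00)(0.75) − (-0.20)(-0.05) = 0.7400
  C_12 = −[(-0.15)(0.75) − (-0.20)(-0.20)] = 0.1525
  C_13 = (-0.15)(-0.05) − (1.00)(-0.20) = 0.2075
  C_21 = −[(-0.20)(0.75) − (-0.15)(-0.05)] = 0.1575
  C_22 = (0.75)(0.75) − (-0.15)(-0.20) = 0.5325
  C_23 = −[(0.75)(-0.05) − (-0.20)(-0.20)] = 0.0775
  C_31 = (-0.20)(-0.20) − (-0.15)(1.00) = 0.1900
  C_32 = −[(0.75)(-0.20) − (-0.15)(-0.15)] = 0.1725
  C_33 = (0.75)(1.00) − (-0.20)(-0.15) = 0.7200
det(I−A) = Σ_j (I−A)_1j·C_1j = (0.75)(0.7400) + (-0.20)(0.1525) + (-0.15)(0.2075) = 0.493375
adj(I−A) = Cᵀ =
  [ 0.7400   0.1575   0.1900]
  [ 0.1525   0.5325   0.1725]
  [ 0.2075   0.0775   0.7200]
(I − A)⁻¹ = adj(I−A) / det(I−A) ≈
  [   1.4999     0.3192     0.3851]
  [   0.3091     1.0793     0.3496]
  [   0.4206     0.1571     1.4593]
Δx = (I − A)⁻¹ Δd with Δd having +40 in the Sector 2 component and 0 elsewhere.
So Δx_3 = L_32 · (+40), where L_32 = adj(I−A)_32 / det(I−A) = 0.0775 / 0.493375.
Δx_3 = 0.0775 × (+40) / 0.493375 = 3.10 / 0.493375 ≈ 6.28.

Δx_3 = 6.28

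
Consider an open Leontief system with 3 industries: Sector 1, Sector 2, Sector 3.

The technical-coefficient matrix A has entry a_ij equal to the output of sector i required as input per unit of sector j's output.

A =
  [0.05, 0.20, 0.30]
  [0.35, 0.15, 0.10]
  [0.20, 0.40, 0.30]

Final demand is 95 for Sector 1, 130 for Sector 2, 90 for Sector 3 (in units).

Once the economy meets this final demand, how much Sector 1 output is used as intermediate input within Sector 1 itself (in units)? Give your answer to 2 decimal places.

I − A =
  [   0.95    -0.20    -0.30]
  [  -0.35     0.85    -0.10]
  [  -0.20    -0.40     0.70]
Cofactors of I−A, C_ij = (−1)^(i+j)·(minor ij) (rows/columns in the sector order above):
  C_11 = (0.85)(0.70) − (-0.10)(-0.40) = 0.5550
  C_12 = −[(-0.35)(0.70) − (-0.10)(-0.20)] = 0.2650
  C_13 = (-0.35)(-0.40) − (0.85)(-0.20) = 0.3100
  C_21 = −[(-0.20)(0.70) − (-0.30)(-0.40)] = 0.2600
  C_22 = (0.95)(0.70) − (-0.30)(-0.20) = 0.6050
  C_23 = −[(0.95)(-0.40) − (-0.20)(-0.20)] = 0.4200
  C_31 = (-0.20)(-0.10) − (-0.30)(0.85) = 0.2750
  C_32 = −[(0.95)(-0.10) − (-0.30)(-0.35)] = 0.2000
  C_33 = (0.95)(0.85) − (-0.20)(-0.35) = 0.7375
det(I−A) = Σ_j (I−A)_1j·C_1j = (0.95)(0.5550) + (-0.20)(0.2650) + (-0.30)(0.3100) = 0.38125
adj(I−A) = Cᵀ =
  [ 0.5550   0.2600   0.2750]
  [ 0.2650   0.6050   0.2000]
  [ 0.3100   0.4200   0.7375]
(I − A)⁻¹ = adj(I−A) / det(I−A) ≈
  [   1.4557     0.6820     0.7213]
  [   0.6951     1.5869     0.5246]
  [   0.8131     1.1016     1.9344]
First solve x = (I − A)⁻¹ d = adj(I−A)·d / det(I−A); in particular x_1 = (0.5550·95 + 0.2600·130 + 0.2750·90) / 0.38125 = 111.275 / 0.38125 ≈ 291.8689.
Intermediate flow from 1 to 1: z_11 = a_11 · x_1 = 0.05 × 111.275 / 0.38125 = 5.56375 / 0.38125 ≈ 14.59.

z_11 = 14.59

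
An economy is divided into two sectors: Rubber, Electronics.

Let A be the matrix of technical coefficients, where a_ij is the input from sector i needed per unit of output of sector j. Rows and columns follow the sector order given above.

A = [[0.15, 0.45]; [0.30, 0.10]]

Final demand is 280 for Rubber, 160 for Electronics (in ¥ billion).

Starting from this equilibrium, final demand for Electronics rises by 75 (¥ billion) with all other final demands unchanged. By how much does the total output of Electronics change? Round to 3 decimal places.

Δx_2 = 101.190

I − A =
  [   0.85    -0.45]
  [  -0.30     0.90]
det(I−A) = (0.85)(0.90) − (-0.45)(-0.30) = 0.6300
adj(I−A) = [[0.90, 0.45], [0.30, 0.85]]
(I − A)⁻¹ = adj(I−A) / det(I−A) ≈
  [   1.4286     0.7143]
  [   0.4762     1.3492]
Δx = (I − A)⁻¹ Δd with Δd having +75 in the Electronics component and 0 elsewhere.
So Δx_2 = L_22 · (+75), where L_22 = adj(I−A)_22 / det(I−A) = 0.85 / 0.6300.
Δx_2 = 0.85 × (+75) / 0.6300 = 63.75 / 0.6300 ≈ 101.190.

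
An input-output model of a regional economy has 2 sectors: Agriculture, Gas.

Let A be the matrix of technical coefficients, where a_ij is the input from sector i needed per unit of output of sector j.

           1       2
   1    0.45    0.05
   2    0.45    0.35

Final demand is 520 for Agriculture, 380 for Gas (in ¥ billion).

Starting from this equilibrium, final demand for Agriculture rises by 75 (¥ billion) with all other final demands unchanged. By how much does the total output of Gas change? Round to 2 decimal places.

I − A =
  [   0.55    -0.05]
  [  -0.45     0.65]
det(I−A) = (0.55)(0.65) − (-0.05)(-0.45) = 0.3350
adj(I−A) = [[0.65, 0.05], [0.45, 0.55]]
(I − A)⁻¹ = adj(I−A) / det(I−A) ≈
  [   1.9403     0.1493]
  [   1.3433     1.6418]
Δx = (I − A)⁻¹ Δd with Δd having +75 in the Agriculture component and 0 elsewhere.
So Δx_2 = L_21 · (+75), where L_21 = adj(I−A)_21 / det(I−A) = 0.45 / 0.3350.
Δx_2 = 0.45 × (+75) / 0.3350 = 33.75 / 0.3350 ≈ 100.75.

Δx_2 = 100.75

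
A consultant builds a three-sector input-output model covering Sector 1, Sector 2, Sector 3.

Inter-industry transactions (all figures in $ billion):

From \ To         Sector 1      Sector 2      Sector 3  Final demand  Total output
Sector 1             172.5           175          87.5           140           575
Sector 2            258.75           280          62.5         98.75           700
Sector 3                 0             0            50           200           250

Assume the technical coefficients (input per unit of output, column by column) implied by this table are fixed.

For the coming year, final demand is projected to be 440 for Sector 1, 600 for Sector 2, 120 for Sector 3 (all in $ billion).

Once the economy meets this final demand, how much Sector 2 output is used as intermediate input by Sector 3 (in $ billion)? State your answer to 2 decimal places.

Technical coefficients a_ij = z_ij / X_j:
  a_11 = 172.5/575 = 0.30, a_21 = 258.75/575 = 0.45, a_31 = 0/575 = 0.00
  a_12 = 175/700 = 0.25, a_22 = 280/700 = 0.40, a_32 = 0/700 = 0.00
  a_13 = 87.5/250 = 0.35, a_23 = 62.5/250 = 0.25, a_33 = 50/250 = 0.20
I − A =
  [   0.70    -0.25    -0.35]
  [  -0.45     0.60    -0.25]
  [   0.00     0.00     0.80]
Cofactors of I−A, C_ij = (−1)^(i+j)·(minor ij) (rows/columns in the sector order above):
  C_11 = (0.60)(0.80) − (-0.25)(0.00) = 0.4800
  C_12 = −[(-0.45)(0.80) − (-0.25)(0.00)] = 0.3600
  C_13 = (-0.45)(0.00) − (0.60)(0.00) = 0.0000
  C_21 = −[(-0.25)(0.80) − (-0.35)(0.00)] = 0.2000
  C_22 = (0.70)(0.80) − (-0.35)(0.00) = 0.5600
  C_23 = −[(0.70)(0.00) − (-0.25)(0.00)] = 0.0000
  C_31 = (-0.25)(-0.25) − (-0.35)(0.60) = 0.2725
  C_32 = −[(0.70)(-0.25) − (-0.35)(-0.45)] = 0.3325
  C_33 = (0.70)(0.60) − (-0.25)(-0.45) = 0.3075
det(I−A) = Σ_j (I−A)_1j·C_1j = (0.70)(0.4800) + (-0.25)(0.3600) + (-0.35)(0.0000) = 0.2460
adj(I−A) = Cᵀ =
  [ 0.4800   0.2000   0.2725]
  [ 0.3600   0.5600   0.3325]
  [ 0.0000   0.0000   0.3075]
(I − A)⁻¹ = adj(I−A) / det(I−A) ≈
  [   1.9512     0.8130     1.1077]
  [   1.4634     2.2764     1.3516]
  [   0.0000     0.0000     1.2500]
First solve x = (I − A)⁻¹ d = adj(I−A)·d / det(I−A); in particular x_3 = (0.0000·440 + 0.0000·600 + 0.3075·120) / 0.2460 = 36.90 / 0.2460 = 150.0000.
Intermediate flow from 2 to 3: z_23 = a_23 · x_3 = 0.25 × 36.90 / 0.2460 = 9.225 / 0.2460 = 37.50.

z_23 = 37.50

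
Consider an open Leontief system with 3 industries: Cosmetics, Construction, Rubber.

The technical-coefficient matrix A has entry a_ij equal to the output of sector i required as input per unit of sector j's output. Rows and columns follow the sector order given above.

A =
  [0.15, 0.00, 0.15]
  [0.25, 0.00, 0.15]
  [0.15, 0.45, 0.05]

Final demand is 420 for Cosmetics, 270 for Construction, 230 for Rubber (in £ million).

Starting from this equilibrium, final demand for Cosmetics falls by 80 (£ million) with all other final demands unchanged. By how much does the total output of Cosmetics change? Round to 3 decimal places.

Δx_1 = -99.332

I − A =
  [   0.85     0.00    -0.15]
  [  -0.25     1.00    -0.15]
  [  -0.15    -0.45     0.95]
Cofactors of I−A, C_ij = (−1)^(i+j)·(minor ij) (rows/columns in the sector order above):
  C_11 = (1.00)(0.95) − (-0.15)(-0.45) = 0.8825
  C_12 = −[(-0.25)(0.95) − (-0.15)(-0.15)] = 0.2600
  C_13 = (-0.25)(-0.45) − (1.00)(-0.15) = 0.2625
  C_21 = −[(0.00)(0.95) − (-0.15)(-0.45)] = 0.0675
  C_22 = (0.85)(0.95) − (-0.15)(-0.15) = 0.7850
  C_23 = −[(0.85)(-0.45) − (0.00)(-0.15)] = 0.3825
  C_31 = (0.00)(-0.15) − (-0.15)(1.00) = 0.1500
  C_32 = −[(0.85)(-0.15) − (-0.15)(-0.25)] = 0.1650
  C_33 = (0.85)(1.00) − (0.00)(-0.25) = 0.8500
det(I−A) = Σ_j (I−A)_1j·C_1j = (0.85)(0.8825) + (0.00)(0.2600) + (-0.15)(0.2625) = 0.71075
adj(I−A) = Cᵀ =
  [ 0.8825   0.0675   0.1500]
  [ 0.2600   0.7850   0.1650]
  [ 0.2625   0.3825   0.8500]
(I − A)⁻¹ = adj(I−A) / det(I−A) ≈
  [   1.2416     0.0950     0.2110]
  [   0.3658     1.1045     0.2321]
  [   0.3693     0.5382     1.1959]
Δx = (I − A)⁻¹ Δd with Δd having -80 in the Cosmetics component and 0 elsewhere.
So Δx_1 = L_11 · (-80), where L_11 = adj(I−A)_11 / det(I−A) = 0.8825 / 0.71075.
Δx_1 = 0.8825 × (-80) / 0.71075 = -70.60 / 0.71075 ≈ -99.332.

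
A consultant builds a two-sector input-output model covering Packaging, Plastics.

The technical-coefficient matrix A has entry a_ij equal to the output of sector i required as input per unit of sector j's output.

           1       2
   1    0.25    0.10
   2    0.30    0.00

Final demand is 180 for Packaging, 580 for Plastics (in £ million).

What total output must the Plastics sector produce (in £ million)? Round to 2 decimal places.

I − A =
  [   0.75    -0.10]
  [  -0.30     1.00]
det(I−A) = (0.75)(1.00) − (-0.10)(-0.30) = 0.7200
adj(I−A) = [[1.00, 0.10], [0.30, 0.75]]
(I − A)⁻¹ = adj(I−A) / det(I−A) ≈
  [   1.3889     0.1389]
  [   0.4167     1.0417]
x = (I − A)⁻¹ d = adj(I−A)·d / det(I−A), with det(I−A) = 0.7200:
  x_1 = (1.00·180 + 0.10·580) / 0.7200 = 238.00 / 0.7200 ≈ 330.56
  x_2 = (0.30·180 + 0.75·580) / 0.7200 = 489.00 / 0.7200 ≈ 679.17

x_2 = 679.17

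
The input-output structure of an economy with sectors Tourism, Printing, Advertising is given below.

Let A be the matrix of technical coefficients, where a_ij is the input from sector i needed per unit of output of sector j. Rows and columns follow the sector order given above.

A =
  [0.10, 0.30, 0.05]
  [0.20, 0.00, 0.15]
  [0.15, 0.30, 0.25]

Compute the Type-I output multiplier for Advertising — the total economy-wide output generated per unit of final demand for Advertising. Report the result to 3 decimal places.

m_3 = 1.887

I − A =
  [   0.90    -0.30    -0.05]
  [  -0.20     1.00    -0.15]
  [  -0.15    -0.30     0.75]
Cofactors of I−A, C_ij = (−1)^(i+j)·(minor ij) (rows/columns in the sector order above):
  C_11 = (1.00)(0.75) − (-0.15)(-0.30) = 0.7050
  C_12 = −[(-0.20)(0.75) − (-0.15)(-0.15)] = 0.1725
  C_13 = (-0.20)(-0.30) − (1.00)(-0.15) = 0.2100
  C_21 = −[(-0.30)(0.75) − (-0.05)(-0.30)] = 0.2400
  C_22 = (0.90)(0.75) − (-0.05)(-0.15) = 0.6675
  C_23 = −[(0.90)(-0.30) − (-0.30)(-0.15)] = 0.3150
  C_31 = (-0.30)(-0.15) − (-0.05)(1.00) = 0.0950
  C_32 = −[(0.90)(-0.15) − (-0.05)(-0.20)] = 0.1450
  C_33 = (0.90)(1.00) − (-0.30)(-0.20) = 0.8400
det(I−A) = Σ_j (I−A)_1j·C_1j = (0.90)(0.7050) + (-0.30)(0.1725) + (-0.05)(0.2100) = 0.57225
adj(I−A) = Cᵀ =
  [ 0.7050   0.2400   0.0950]
  [ 0.1725   0.6675   0.1450]
  [ 0.2100   0.3150   0.8400]
(I − A)⁻¹ = adj(I−A) / det(I−A) ≈
  [   1.2320     0.4194     0.1660]
  [   0.3014     1.1664     0.2534]
  [   0.3670     0.5505     1.4679]
The output multiplier for sector j is the column-j sum of the Leontief inverse (I − A)⁻¹ = adj(I−A) / det(I−A).
Column 3 of adj(I−A): (0.0950, 0.1450, 0.8400); det(I−A) = 0.57225.
m_3 = (0.0950 + 0.1450 + 0.8400) / 0.57225 = 1.08 / 0.57225 ≈ 1.887.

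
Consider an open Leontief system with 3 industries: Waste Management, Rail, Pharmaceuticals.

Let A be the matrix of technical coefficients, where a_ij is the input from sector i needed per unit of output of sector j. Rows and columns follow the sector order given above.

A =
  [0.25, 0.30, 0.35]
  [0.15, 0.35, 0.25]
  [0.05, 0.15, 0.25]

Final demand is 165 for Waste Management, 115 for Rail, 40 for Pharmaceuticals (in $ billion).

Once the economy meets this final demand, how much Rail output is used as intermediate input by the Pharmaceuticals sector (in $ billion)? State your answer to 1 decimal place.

z_RP = 36.9

I − A =
  [   0.75    -0.30    -0.35]
  [  -0.15     0.65    -0.25]
  [  -0.05    -0.15     0.75]
Cofactors of I−A, C_ij = (−1)^(i+j)·(minor ij) (rows/columns in the sector order above):
  C_11 = (0.65)(0.75) − (-0.25)(-0.15) = 0.4500
  C_12 = −[(-0.15)(0.75) − (-0.25)(-0.05)] = 0.1250
  C_13 = (-0.15)(-0.15) − (0.65)(-0.05) = 0.0550
  C_21 = −[(-0.30)(0.75) − (-0.35)(-0.15)] = 0.2775
  C_22 = (0.75)(0.75) − (-0.35)(-0.05) = 0.5450
  C_23 = −[(0.75)(-0.15) − (-0.30)(-0.05)] = 0.1275
  C_31 = (-0.30)(-0.25) − (-0.35)(0.65) = 0.3025
  C_32 = −[(0.75)(-0.25) − (-0.35)(-0.15)] = 0.2400
  C_33 = (0.75)(0.65) − (-0.30)(-0.15) = 0.4425
det(I−A) = Σ_j (I−A)_1j·C_1j = (0.75)(0.4500) + (-0.30)(0.1250) + (-0.35)(0.0550) = 0.28075
adj(I−A) = Cᵀ =
  [ 0.4500   0.2775   0.3025]
  [ 0.1250   0.5450   0.2400]
  [ 0.0550   0.1275   0.4425]
(I − A)⁻¹ = adj(I−A) / det(I−A) ≈
  [   1.6028     0.9884     1.0775]
  [   0.4452     1.9412     0.8549]
  [   0.1959     0.4541     1.5761]
First solve x = (I − A)⁻¹ d = adj(I−A)·d / det(I−A); in particular x_P = (0.0550·165 + 0.1275·115 + 0.4425·40) / 0.28075 = 41.4375 / 0.28075 ≈ 147.596.
Intermediate flow from R to P: z_RP = a_RP · x_P = 0.25 × 41.4375 / 0.28075 = 10.359375 / 0.28075 ≈ 36.9.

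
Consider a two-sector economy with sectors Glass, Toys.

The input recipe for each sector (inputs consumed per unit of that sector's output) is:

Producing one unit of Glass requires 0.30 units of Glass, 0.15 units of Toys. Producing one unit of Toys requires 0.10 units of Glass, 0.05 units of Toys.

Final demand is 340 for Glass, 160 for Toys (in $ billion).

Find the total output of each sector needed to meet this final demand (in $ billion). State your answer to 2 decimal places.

I − A =
  [   0.70    -0.10]
  [  -0.15     0.95]
det(I−A) = (0.70)(0.95) − (-0.10)(-0.15) = 0.6500
adj(I−A) = [[0.95, 0.10], [0.15, 0.70]]
(I − A)⁻¹ = adj(I−A) / det(I−A) ≈
  [   1.4615     0.1538]
  [   0.2308     1.0769]
x = (I − A)⁻¹ d = adj(I−A)·d / det(I−A), with det(I−A) = 0.6500:
  x_G = (0.95·340 + 0.10·160) / 0.6500 = 339.00 / 0.6500 ≈ 521.54
  x_T = (0.15·340 + 0.70·160) / 0.6500 = 163.00 / 0.6500 ≈ 250.77

x_G = 521.54, x_T = 250.77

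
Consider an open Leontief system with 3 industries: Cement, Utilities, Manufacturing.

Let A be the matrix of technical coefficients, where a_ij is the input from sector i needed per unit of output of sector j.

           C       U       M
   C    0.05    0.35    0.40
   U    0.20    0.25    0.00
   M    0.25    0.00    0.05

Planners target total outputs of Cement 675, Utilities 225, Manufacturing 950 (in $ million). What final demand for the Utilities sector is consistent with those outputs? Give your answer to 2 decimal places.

d_U = 33.75

I − A =
  [   0.95    -0.35    -0.40]
  [  -0.20     0.75     0.00]
  [  -0.25     0.00     0.95]
d = (I − A) x:
  d_C = (+0.95)·675 + (-0.35)·225 + (-0.40)·950 = 182.50
  d_U = (-0.20)·675 + (+0.75)·225 + (+0.00)·950 = 33.75
  d_M = (-0.25)·675 + (+0.00)·225 + (+0.95)·950 = 733.75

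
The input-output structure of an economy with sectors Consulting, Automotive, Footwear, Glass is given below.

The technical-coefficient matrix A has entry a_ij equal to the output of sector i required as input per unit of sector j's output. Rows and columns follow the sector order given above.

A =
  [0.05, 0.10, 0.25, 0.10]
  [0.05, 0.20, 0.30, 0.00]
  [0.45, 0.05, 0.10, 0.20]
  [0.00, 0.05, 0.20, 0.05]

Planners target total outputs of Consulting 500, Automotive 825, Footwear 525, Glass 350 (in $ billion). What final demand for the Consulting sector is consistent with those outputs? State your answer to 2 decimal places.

d_C = 226.25

I − A =
  [   0.95    -0.10    -0.25    -0.10]
  [  -0.05     0.80    -0.30     0.00]
  [  -0.45    -0.05     0.90    -0.20]
  [   0.00    -0.05    -0.20     0.95]
d = (I − A) x:
  d_C = (+0.95)·500 + (-0.10)·825 + (-0.25)·525 + (-0.10)·350 = 226.25
  d_A = (-0.05)·500 + (+0.80)·825 + (-0.30)·525 + (+0.00)·350 = 477.50
  d_F = (-0.45)·500 + (-0.05)·825 + (+0.90)·525 + (-0.20)·350 = 136.25
  d_G = (+0.00)·500 + (-0.05)·825 + (-0.20)·525 + (+0.95)·350 = 186.25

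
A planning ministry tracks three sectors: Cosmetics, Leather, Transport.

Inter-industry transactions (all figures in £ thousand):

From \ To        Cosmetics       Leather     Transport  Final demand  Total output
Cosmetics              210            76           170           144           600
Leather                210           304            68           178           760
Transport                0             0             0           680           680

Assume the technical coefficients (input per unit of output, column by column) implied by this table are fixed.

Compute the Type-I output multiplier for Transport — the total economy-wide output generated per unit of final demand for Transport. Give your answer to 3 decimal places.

Technical coefficients a_ij = z_ij / X_j:
  a_CC = 210/600 = 0.35, a_LC = 210/600 = 0.35, a_TC = 0/600 = 0.00
  a_CL = 76/760 = 0.10, a_LL = 304/760 = 0.40, a_TL = 0/760 = 0.00
  a_CT = 170/680 = 0.25, a_LT = 68/680 = 0.10, a_TT = 0/680 = 0.00
I − A =
  [   0.65    -0.10    -0.25]
  [  -0.35     0.60    -0.10]
  [   0.00     0.00     1.00]
Cofactors of I−A, C_ij = (−1)^(i+j)·(minor ij) (rows/columns in the sector order above):
  C_11 = (0.60)(1.00) − (-0.10)(0.00) = 0.6000
  C_12 = −[(-0.35)(1.00) − (-0.10)(0.00)] = 0.3500
  C_13 = (-0.35)(0.00) − (0.60)(0.00) = 0.0000
  C_21 = −[(-0.10)(1.00) − (-0.25)(0.00)] = 0.1000
  C_22 = (0.65)(1.00) − (-0.25)(0.00) = 0.6500
  C_23 = −[(0.65)(0.00) − (-0.10)(0.00)] = 0.0000
  C_31 = (-0.10)(-0.10) − (-0.25)(0.60) = 0.1600
  C_32 = −[(0.65)(-0.10) − (-0.25)(-0.35)] = 0.1525
  C_33 = (0.65)(0.60) − (-0.10)(-0.35) = 0.3550
det(I−A) = Σ_j (I−A)_1j·C_1j = (0.65)(0.6000) + (-0.10)(0.3500) + (-0.25)(0.0000) = 0.3550
adj(I−A) = Cᵀ =
  [ 0.6000   0.1000   0.1600]
  [ 0.3500   0.6500   0.1525]
  [ 0.0000   0.0000   0.3550]
(I − A)⁻¹ = adj(I−A) / det(I−A) ≈
  [   1.6901     0.2817     0.4507]
  [   0.9859     1.8310     0.4296]
  [   0.0000     0.0000     1.0000]
The output multiplier for sector j is the column-j sum of the Leontief inverse (I − A)⁻¹ = adj(I−A) / det(I−A).
Column T of adj(I−A): (0.1600, 0.1525, 0.3550); det(I−A) = 0.3550.
m_T = (0.1600 + 0.1525 + 0.3550) / 0.3550 = 0.6675 / 0.3550 ≈ 1.880.

m_T = 1.880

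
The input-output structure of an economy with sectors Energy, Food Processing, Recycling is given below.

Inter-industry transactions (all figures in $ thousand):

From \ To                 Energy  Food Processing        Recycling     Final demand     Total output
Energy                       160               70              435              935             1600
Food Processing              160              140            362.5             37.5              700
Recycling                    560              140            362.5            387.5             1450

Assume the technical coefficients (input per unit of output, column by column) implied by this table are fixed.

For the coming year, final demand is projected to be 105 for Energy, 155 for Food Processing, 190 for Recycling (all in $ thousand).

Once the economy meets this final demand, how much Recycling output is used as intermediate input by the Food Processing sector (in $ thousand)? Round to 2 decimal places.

z_32 = 79.16

Technical coefficients a_ij = z_ij / X_j:
  a_11 = 160/1600 = 0.10, a_21 = 160/1600 = 0.10, a_31 = 560/1600 = 0.35
  a_12 = 70/700 = 0.10, a_22 = 140/700 = 0.20, a_32 = 140/700 = 0.20
  a_13 = 435/1450 = 0.30, a_23 = 362.5/1450 = 0.25, a_33 = 362.5/1450 = 0.25
I − A =
  [   0.90    -0.10    -0.30]
  [  -0.10     0.80    -0.25]
  [  -0.35    -0.20     0.75]
Cofactors of I−A, C_ij = (−1)^(i+j)·(minor ij) (rows/columns in the sector order above):
  C_11 = (0.80)(0.75) − (-0.25)(-0.20) = 0.5500
  C_12 = −[(-0.10)(0.75) − (-0.25)(-0.35)] = 0.1625
  C_13 = (-0.10)(-0.20) − (0.80)(-0.35) = 0.3000
  C_21 = −[(-0.10)(0.75) − (-0.30)(-0.20)] = 0.1350
  C_22 = (0.90)(0.75) − (-0.30)(-0.35) = 0.5700
  C_23 = −[(0.90)(-0.20) − (-0.10)(-0.35)] = 0.2150
  C_31 = (-0.10)(-0.25) − (-0.30)(0.80) = 0.2650
  C_32 = −[(0.90)(-0.25) − (-0.30)(-0.10)] = 0.2550
  C_33 = (0.90)(0.80) − (-0.10)(-0.10) = 0.7100
det(I−A) = Σ_j (I−A)_1j·C_1j = (0.90)(0.5500) + (-0.10)(0.1625) + (-0.30)(0.3000) = 0.38875
adj(I−A) = Cᵀ =
  [ 0.5500   0.1350   0.2650]
  [ 0.1625   0.5700   0.2550]
  [ 0.3000   0.2150   0.7100]
(I − A)⁻¹ = adj(I−A) / det(I−A) ≈
  [   1.4148     0.3473     0.6817]
  [   0.4180     1.4662     0.6559]
  [   0.7717     0.5531     1.8264]
First solve x = (I − A)⁻¹ d = adj(I−A)·d / det(I−A); in particular x_2 = (0.1625·105 + 0.5700·155 + 0.2550·190) / 0.38875 = 153.8625 / 0.38875 ≈ 395.7878.
Intermediate flow from 3 to 2: z_32 = a_32 · x_2 = 0.20 × 153.8625 / 0.38875 = 30.7725 / 0.38875 ≈ 79.16.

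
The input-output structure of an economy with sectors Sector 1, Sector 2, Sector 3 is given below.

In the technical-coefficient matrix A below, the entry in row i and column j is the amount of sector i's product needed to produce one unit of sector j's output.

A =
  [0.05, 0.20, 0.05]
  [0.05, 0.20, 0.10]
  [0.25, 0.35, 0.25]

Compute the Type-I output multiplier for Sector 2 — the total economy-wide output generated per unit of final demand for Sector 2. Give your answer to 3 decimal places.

m_2 = 2.435

I − A =
  [   0.95    -0.20    -0.05]
  [  -0.05     0.80    -0.10]
  [  -0.25    -0.35     0.75]
Cofactors of I−A, C_ij = (−1)^(i+j)·(minor ij) (rows/columns in the sector order above):
  C_11 = (0.80)(0.75) − (-0.10)(-0.35) = 0.5650
  C_12 = −[(-0.05)(0.75) − (-0.10)(-0.25)] = 0.0625
  C_13 = (-0.05)(-0.35) − (0.80)(-0.25) = 0.2175
  C_21 = −[(-0.20)(0.75) − (-0.05)(-0.35)] = 0.1675
  C_22 = (0.95)(0.75) − (-0.05)(-0.25) = 0.7000
  C_23 = −[(0.95)(-0.35) − (-0.20)(-0.25)] = 0.3825
  C_31 = (-0.20)(-0.10) − (-0.05)(0.80) = 0.0600
  C_32 = −[(0.95)(-0.10) − (-0.05)(-0.05)] = 0.0975
  C_33 = (0.95)(0.80) − (-0.20)(-0.05) = 0.7500
det(I−A) = Σ_j (I−A)_1j·C_1j = (0.95)(0.5650) + (-0.20)(0.0625) + (-0.05)(0.2175) = 0.513375
adj(I−A) = Cᵀ =
  [ 0.5650   0.1675   0.0600]
  [ 0.0625   0.7000   0.0975]
  [ 0.2175   0.3825   0.7500]
(I − A)⁻¹ = adj(I−A) / det(I−A) ≈
  [   1.1006     0.3263     0.1169]
  [   0.1217     1.3635     0.1899]
  [   0.4237     0.7451     1.4609]
The output multiplier for sector j is the column-j sum of the Leontief inverse (I − A)⁻¹ = adj(I−A) / det(I−A).
Column 2 of adj(I−A): (0.1675, 0.7000, 0.3825); det(I−A) = 0.513375.
m_2 = (0.1675 + 0.7000 + 0.3825) / 0.513375 = 1.25 / 0.513375 ≈ 2.435.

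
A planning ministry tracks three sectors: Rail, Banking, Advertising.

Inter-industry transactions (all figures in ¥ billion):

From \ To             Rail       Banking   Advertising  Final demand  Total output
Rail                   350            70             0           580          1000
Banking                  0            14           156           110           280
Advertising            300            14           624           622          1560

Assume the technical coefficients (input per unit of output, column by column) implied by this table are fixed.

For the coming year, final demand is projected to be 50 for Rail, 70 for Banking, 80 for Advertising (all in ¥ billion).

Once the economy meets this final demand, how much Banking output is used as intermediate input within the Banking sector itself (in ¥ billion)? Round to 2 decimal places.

Technical coefficients a_ij = z_ij / X_j:
  a_RR = 350/1000 = 0.35, a_BR = 0/1000 = 0.00, a_AR = 300/1000 = 0.30
  a_RB = 70/280 = 0.25, a_BB = 14/280 = 0.05, a_AB = 14/280 = 0.05
  a_RA = 0/1560 = 0.00, a_BA = 156/1560 = 0.10, a_AA = 624/1560 = 0.40
I − A =
  [   0.65    -0.25     0.00]
  [   0.00     0.95    -0.10]
  [  -0.30    -0.05     0.60]
Cofactors of I−A, C_ij = (−1)^(i+j)·(minor ij) (rows/columns in the sector order above):
  C_11 = (0.95)(0.60) − (-0.10)(-0.05) = 0.5650
  C_12 = −[(0.00)(0.60) − (-0.10)(-0.30)] = 0.0300
  C_13 = (0.00)(-0.05) − (0.95)(-0.30) = 0.2850
  C_21 = −[(-0.25)(0.60) − (0.00)(-0.05)] = 0.1500
  C_22 = (0.65)(0.60) − (0.00)(-0.30) = 0.3900
  C_23 = −[(0.65)(-0.05) − (-0.25)(-0.30)] = 0.1075
  C_31 = (-0.25)(-0.10) − (0.00)(0.95) = 0.0250
  C_32 = −[(0.65)(-0.10) − (0.00)(0.00)] = 0.0650
  C_33 = (0.65)(0.95) − (-0.25)(0.00) = 0.6175
det(I−A) = Σ_j (I−A)_1j·C_1j = (0.65)(0.5650) + (-0.25)(0.0300) + (0.00)(0.2850) = 0.35975
adj(I−A) = Cᵀ =
  [ 0.5650   0.1500   0.0250]
  [ 0.0300   0.3900   0.0650]
  [ 0.2850   0.1075   0.6175]
(I − A)⁻¹ = adj(I−A) / det(I−A) ≈
  [   1.5705     0.4170     0.0695]
  [   0.0834     1.0841     0.1807]
  [   0.7922     0.2988     1.7165]
First solve x = (I − A)⁻¹ d = adj(I−A)·d / det(I−A); in particular x_B = (0.0300·50 + 0.3900·70 + 0.0650·80) / 0.35975 = 34.00 / 0.35975 ≈ 94.5101.
Intermediate flow from B to B: z_BB = a_BB · x_B = 0.05 × 34.00 / 0.35975 = 1.70 / 0.35975 ≈ 4.73.

z_BB = 4.73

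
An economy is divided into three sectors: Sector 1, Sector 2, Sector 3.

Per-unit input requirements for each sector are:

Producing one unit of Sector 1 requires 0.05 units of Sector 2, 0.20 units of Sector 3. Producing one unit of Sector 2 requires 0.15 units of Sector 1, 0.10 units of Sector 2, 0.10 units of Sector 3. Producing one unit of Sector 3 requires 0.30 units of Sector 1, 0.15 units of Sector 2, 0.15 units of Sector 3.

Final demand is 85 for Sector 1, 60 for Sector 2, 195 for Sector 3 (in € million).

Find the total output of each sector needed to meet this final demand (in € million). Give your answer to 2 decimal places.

I − A =
  [   1.00    -0.15    -0.30]
  [  -0.05     0.90    -0.15]
  [  -0.20    -0.10     0.85]
Cofactors of I−A, C_ij = (−1)^(i+j)·(minor ij) (rows/columns in the sector order above):
  C_11 = (0.90)(0.85) − (-0.15)(-0.10) = 0.7500
  C_12 = −[(-0.05)(0.85) − (-0.15)(-0.20)] = 0.0725
  C_13 = (-0.05)(-0.10) − (0.90)(-0.20) = 0.1850
  C_21 = −[(-0.15)(0.85) − (-0.30)(-0.10)] = 0.1575
  C_22 = (1.00)(0.85) − (-0.30)(-0.20) = 0.7900
  C_23 = −[(1.00)(-0.10) − (-0.15)(-0.20)] = 0.1300
  C_31 = (-0.15)(-0.15) − (-0.30)(0.90) = 0.2925
  C_32 = −[(1.00)(-0.15) − (-0.30)(-0.05)] = 0.1650
  C_33 = (1.00)(0.90) − (-0.15)(-0.05) = 0.8925
det(I−A) = Σ_j (I−A)_1j·C_1j = (1.00)(0.7500) + (-0.15)(0.0725) + (-0.30)(0.1850) = 0.683625
adj(I−A) = Cᵀ =
  [ 0.7500   0.1575   0.2925]
  [ 0.0725   0.7900   0.1650]
  [ 0.1850   0.1300   0.8925]
(I − A)⁻¹ = adj(I−A) / det(I−A) ≈
  [   1.0971     0.2304     0.4279]
  [   0.1061     1.1556     0.2414]
  [   0.2706     0.1902     1.3055]
x = (I − A)⁻¹ d = adj(I−A)·d / det(I−A), with det(I−A) = 0.683625:
  x_1 = (0.7500·85 + 0.1575·60 + 0.2925·195) / 0.683625 = 130.2375 / 0.683625 ≈ 190.51
  x_2 = (0.0725·85 + 0.7900·60 + 0.1650·195) / 0.683625 = 85.7375 / 0.683625 ≈ 125.42
  x_3 = (0.1850·85 + 0.1300·60 + 0.8925·195) / 0.683625 = 197.5625 / 0.683625 ≈ 288.99

x_1 = 190.51, x_2 = 125.42, x_3 = 288.99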